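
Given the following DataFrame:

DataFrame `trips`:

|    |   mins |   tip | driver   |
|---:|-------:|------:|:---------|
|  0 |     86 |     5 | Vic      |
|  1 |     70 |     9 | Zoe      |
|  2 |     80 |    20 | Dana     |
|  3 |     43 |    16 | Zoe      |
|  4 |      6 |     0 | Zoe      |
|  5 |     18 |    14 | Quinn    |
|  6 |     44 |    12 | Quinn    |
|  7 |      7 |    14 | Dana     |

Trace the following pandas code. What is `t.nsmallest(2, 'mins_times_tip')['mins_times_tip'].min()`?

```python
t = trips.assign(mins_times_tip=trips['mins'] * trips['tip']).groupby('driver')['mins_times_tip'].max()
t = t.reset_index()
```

add column mins_times_tip = trips['mins'] * trips['tip']:
   mins  tip driver  mins_times_tip
0    86    5    Vic             430
1    70    9    Zoe             630
2    80   20   Dana            1600
3    43   16    Zoe             688
4     6    0    Zoe               0
5    18   14  Quinn             252
6    44   12  Quinn             528
7     7   14   Dana              98
group by driver, max of mins_times_tip:
driver
Dana     1600
Quinn     528
Vic       430
Zoe       688
Name: mins_times_tip, dtype: int64
reset_index():
  driver  mins_times_tip
0   Dana            1600
1  Quinn             528
2    Vic             430
3    Zoe             688
take 2 rows with smallest mins_times_tip:
  driver  mins_times_tip
2    Vic             430
1  Quinn             528

430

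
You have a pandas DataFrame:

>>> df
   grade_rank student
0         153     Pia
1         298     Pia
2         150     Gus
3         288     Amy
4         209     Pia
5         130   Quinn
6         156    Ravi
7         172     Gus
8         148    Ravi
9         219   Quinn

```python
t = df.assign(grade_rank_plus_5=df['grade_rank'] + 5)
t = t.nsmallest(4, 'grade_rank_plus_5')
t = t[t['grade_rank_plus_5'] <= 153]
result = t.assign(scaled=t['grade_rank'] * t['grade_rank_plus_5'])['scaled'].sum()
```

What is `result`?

40194

add column grade_rank_plus_5 = df['grade_rank'] + 5:
   grade_rank student  grade_rank_plus_5
0         153     Pia                158
1         298     Pia                303
2         150     Gus                155
3         288     Amy                293
4         209     Pia                214
5         130   Quinn                135
6         156    Ravi                161
7         172     Gus                177
8         148    Ravi                153
9         219   Quinn                224
take 4 rows with smallest grade_rank_plus_5:
   grade_rank student  grade_rank_plus_5
5         130   Quinn                135
8         148    Ravi                153
2         150     Gus                155
0         153     Pia                158
filter rows where grade_rank_plus_5 <= 153:
   grade_rank student  grade_rank_plus_5
5         130   Quinn                135
8         148    Ravi                153
add column scaled = t['grade_rank'] * t['grade_rank_plus_5']:
   grade_rank student  grade_rank_plus_5  scaled
5         130   Quinn                135   17550
8         148    Ravi                153   22644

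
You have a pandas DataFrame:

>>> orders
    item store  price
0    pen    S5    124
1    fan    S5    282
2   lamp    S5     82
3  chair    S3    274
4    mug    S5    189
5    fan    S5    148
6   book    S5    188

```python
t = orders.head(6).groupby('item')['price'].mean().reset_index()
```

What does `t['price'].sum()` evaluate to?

884.0

take first 6 rows:
    item store  price
0    pen    S5    124
1    fan    S5    282
2   lamp    S5     82
3  chair    S3    274
4    mug    S5    189
5    fan    S5    148
group by item, mean of price:
item
chair    274.0
fan      215.0
lamp      82.0
mug      189.0
pen      124.0
Name: price, dtype: float64
reset_index():
    item  price
0  chair  274.0
1    fan  215.0
2   lamp   82.0
3    mug  189.0
4    pen  124.0
Then the sum of column 'price': 884.0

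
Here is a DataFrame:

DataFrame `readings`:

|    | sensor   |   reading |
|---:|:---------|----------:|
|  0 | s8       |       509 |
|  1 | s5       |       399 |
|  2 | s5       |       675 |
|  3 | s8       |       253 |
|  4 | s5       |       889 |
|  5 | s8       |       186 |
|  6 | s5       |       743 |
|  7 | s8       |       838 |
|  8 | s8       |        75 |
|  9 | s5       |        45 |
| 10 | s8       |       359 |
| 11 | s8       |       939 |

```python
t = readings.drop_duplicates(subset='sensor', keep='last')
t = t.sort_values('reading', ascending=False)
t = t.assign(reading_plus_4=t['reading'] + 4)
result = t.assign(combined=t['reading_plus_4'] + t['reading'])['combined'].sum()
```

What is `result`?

drop duplicate sensor (keep=last):
   sensor  reading
9      s5       45
11     s8      939
sort by reading descending:
   sensor  reading
11     s8      939
9      s5       45
add column reading_plus_4 = t['reading'] + 4:
   sensor  reading  reading_plus_4
11     s8      939             943
9      s5       45              49
add column combined = t['reading_plus_4'] + t['reading']:
   sensor  reading  reading_plus_4  combined
11     s8      939             943      1882
9      s5       45              49        94
So sum() = 1976.

1976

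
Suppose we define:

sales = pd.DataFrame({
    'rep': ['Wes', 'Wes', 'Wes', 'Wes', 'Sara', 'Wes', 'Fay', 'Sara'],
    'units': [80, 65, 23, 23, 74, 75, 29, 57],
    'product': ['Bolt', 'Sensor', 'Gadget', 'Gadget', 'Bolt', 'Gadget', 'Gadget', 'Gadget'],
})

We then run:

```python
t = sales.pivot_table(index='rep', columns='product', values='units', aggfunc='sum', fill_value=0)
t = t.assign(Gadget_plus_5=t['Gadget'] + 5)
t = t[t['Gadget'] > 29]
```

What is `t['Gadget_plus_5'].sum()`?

188

pivot: rows=rep, cols=product, sum(units):
product  Bolt  Gadget  Sensor
rep                          
Fay         0      29       0
Sara       74      57       0
Wes        80     121      65
add column Gadget_plus_5 = t['Gadget'] + 5:
product  Bolt  Gadget  Sensor  Gadget_plus_5
rep                                         
Fay         0      29       0             34
Sara       74      57       0             62
Wes        80     121      65            126
filter rows where Gadget > 29:
product  Bolt  Gadget  Sensor  Gadget_plus_5
rep                                         
Sara       74      57       0             62
Wes        80     121      65            126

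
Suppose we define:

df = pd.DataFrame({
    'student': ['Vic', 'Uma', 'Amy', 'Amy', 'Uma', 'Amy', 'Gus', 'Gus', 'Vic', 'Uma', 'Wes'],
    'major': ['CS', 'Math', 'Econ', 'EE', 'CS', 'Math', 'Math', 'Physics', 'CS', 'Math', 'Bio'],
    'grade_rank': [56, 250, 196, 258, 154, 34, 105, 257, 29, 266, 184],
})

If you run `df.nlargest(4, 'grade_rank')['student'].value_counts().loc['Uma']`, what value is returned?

2

take 4 rows with largest grade_rank:
  student    major  grade_rank
9     Uma     Math         266
3     Amy       EE         258
7     Gus  Physics         257
1     Uma     Math         250
value_counts of student:
student
Uma    2
Amy    1
Gus    1
Name: count, dtype: int64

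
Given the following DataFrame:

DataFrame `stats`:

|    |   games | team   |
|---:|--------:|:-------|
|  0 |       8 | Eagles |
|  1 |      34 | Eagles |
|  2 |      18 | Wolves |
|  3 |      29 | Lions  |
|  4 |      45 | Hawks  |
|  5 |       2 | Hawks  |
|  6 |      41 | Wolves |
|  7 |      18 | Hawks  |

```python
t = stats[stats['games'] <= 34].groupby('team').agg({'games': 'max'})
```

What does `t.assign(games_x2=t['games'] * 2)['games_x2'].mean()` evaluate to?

49.5

filter rows where games <= 34:
   games    team
0      8  Eagles
1     34  Eagles
2     18  Wolves
3     29   Lions
5      2   Hawks
7     18   Hawks
group by team, max of games:
        games
team         
Eagles     34
Hawks      18
Lions      29
Wolves     18
add column games_x2 = t['games'] * 2:
        games  games_x2
team                   
Eagles     34        68
Hawks      18        36
Lions      29        58
Wolves     18        36
Then the mean of column 'games_x2': 49.5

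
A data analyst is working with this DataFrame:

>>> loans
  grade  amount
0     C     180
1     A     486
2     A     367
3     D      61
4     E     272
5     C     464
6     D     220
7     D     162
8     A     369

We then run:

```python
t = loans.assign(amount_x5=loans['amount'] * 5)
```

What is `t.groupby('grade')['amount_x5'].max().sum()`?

7210

add column amount_x5 = loans['amount'] * 5:
  grade  amount  amount_x5
0     C     180        900
1     A     486       2430
2     A     367       1835
3     D      61        305
4     E     272       1360
5     C     464       2320
6     D     220       1100
7     D     162        810
8     A     369       1845
group by grade, max of amount_x5:
grade
A    2430
C    2320
D    1100
E    1360
Name: amount_x5, dtype: int64
Reading off the sum of the resulting series, we get 7210.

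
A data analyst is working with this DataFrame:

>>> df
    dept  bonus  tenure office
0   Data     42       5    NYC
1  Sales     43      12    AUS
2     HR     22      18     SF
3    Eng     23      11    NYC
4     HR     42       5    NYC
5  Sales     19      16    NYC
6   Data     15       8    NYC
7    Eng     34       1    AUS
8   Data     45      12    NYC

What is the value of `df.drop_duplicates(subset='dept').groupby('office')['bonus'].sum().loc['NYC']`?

65

drop duplicate dept (keep=first):
    dept  bonus  tenure office
0   Data     42       5    NYC
1  Sales     43      12    AUS
2     HR     22      18     SF
3    Eng     23      11    NYC
group by office, sum of bonus:
office
AUS    43
NYC    65
SF     22
Name: bonus, dtype: int64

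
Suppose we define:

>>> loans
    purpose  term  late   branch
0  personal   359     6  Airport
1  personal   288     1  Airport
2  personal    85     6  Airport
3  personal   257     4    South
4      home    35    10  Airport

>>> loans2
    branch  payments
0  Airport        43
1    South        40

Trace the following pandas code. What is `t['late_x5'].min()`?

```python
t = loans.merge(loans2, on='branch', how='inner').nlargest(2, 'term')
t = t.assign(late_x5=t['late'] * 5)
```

5

merge on 'branch' (how='inner') → 5 rows:
    purpose  term  late   branch  payments
0  personal   359     6  Airport        43
1  personal   288     1  Airport        43
2  personal    85     6  Airport        43
3  personal   257     4    South        40
4      home    35    10  Airport        43
take 2 rows with largest term:
    purpose  term  late   branch  payments
0  personal   359     6  Airport        43
1  personal   288     1  Airport        43
add column late_x5 = t['late'] * 5:
    purpose  term  late   branch  payments  late_x5
0  personal   359     6  Airport        43       30
1  personal   288     1  Airport        43        5
Reading off the min of column 'late_x5', we get 5.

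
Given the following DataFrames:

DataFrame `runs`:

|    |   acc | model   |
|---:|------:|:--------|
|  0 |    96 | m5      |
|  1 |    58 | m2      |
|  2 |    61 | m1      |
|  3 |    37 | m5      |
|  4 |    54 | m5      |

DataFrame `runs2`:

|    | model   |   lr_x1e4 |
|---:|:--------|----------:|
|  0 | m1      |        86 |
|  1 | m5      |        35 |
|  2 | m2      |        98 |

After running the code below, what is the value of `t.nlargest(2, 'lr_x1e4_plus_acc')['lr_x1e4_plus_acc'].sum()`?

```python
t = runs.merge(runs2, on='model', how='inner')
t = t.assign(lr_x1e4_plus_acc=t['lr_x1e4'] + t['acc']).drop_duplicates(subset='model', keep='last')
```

303

merge on 'model' (how='inner') → 5 rows:
   acc model  lr_x1e4
0   96    m5       35
1   58    m2       98
2   61    m1       86
3   37    m5       35
4   54    m5       35
add column lr_x1e4_plus_acc = t['lr_x1e4'] + t['acc']:
   acc model  lr_x1e4  lr_x1e4_plus_acc
0   96    m5       35               131
1   58    m2       98               156
2   61    m1       86               147
3   37    m5       35                72
4   54    m5       35                89
drop duplicate model (keep=last):
   acc model  lr_x1e4  lr_x1e4_plus_acc
1   58    m2       98               156
2   61    m1       86               147
4   54    m5       35                89
take 2 rows with largest lr_x1e4_plus_acc:
   acc model  lr_x1e4  lr_x1e4_plus_acc
1   58    m2       98               156
2   61    m1       86               147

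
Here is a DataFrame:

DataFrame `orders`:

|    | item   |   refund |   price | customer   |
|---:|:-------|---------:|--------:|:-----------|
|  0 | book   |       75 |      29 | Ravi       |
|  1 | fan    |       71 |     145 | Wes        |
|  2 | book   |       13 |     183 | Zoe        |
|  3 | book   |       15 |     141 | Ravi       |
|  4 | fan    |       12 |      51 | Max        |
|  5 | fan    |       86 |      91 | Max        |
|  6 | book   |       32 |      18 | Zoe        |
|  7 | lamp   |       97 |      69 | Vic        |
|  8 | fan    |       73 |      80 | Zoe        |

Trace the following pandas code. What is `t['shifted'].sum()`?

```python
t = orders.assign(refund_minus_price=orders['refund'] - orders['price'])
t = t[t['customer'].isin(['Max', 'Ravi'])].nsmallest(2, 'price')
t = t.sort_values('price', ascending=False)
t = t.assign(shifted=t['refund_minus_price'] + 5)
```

add column refund_minus_price = orders['refund'] - orders['price']:
   item  refund  price customer  refund_minus_price
0  book      75     29     Ravi                  46
1   fan      71    145      Wes                 -74
2  book      13    183      Zoe                -170
3  book      15    141     Ravi                -126
4   fan      12     51      Max                 -39
5   fan      86     91      Max                  -5
6  book      32     18      Zoe                  14
7  lamp      97     69      Vic                  28
8   fan      73     80      Zoe                  -7
filter rows where customer in ['Max', 'Ravi']:
   item  refund  price customer  refund_minus_price
0  book      75     29     Ravi                  46
3  book      15    141     Ravi                -126
4   fan      12     51      Max                 -39
5   fan      86     91      Max                  -5
take 2 rows with smallest price:
   item  refund  price customer  refund_minus_price
0  book      75     29     Ravi                  46
4   fan      12     51      Max                 -39
sort by price descending:
   item  refund  price customer  refund_minus_price
4   fan      12     51      Max                 -39
0  book      75     29     Ravi                  46
add column shifted = t['refund_minus_price'] + 5:
   item  refund  price customer  refund_minus_price  shifted
4   fan      12     51      Max                 -39      -34
0  book      75     29     Ravi                  46       51

17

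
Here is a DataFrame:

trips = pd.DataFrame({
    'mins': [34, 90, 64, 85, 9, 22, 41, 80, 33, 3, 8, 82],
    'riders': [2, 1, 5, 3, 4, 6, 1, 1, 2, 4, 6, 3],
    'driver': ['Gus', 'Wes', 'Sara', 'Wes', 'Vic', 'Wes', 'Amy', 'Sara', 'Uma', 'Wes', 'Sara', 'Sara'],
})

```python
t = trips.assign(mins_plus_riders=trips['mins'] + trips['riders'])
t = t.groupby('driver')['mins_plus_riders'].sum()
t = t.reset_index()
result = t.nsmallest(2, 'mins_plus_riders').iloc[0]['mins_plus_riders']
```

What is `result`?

add column mins_plus_riders = trips['mins'] + trips['riders']:
    mins  riders driver  mins_plus_riders
0     34       2    Gus                36
1     90       1    Wes                91
2     64       5   Sara                69
3     85       3    Wes                88
4      9       4    Vic                13
5     22       6    Wes                28
6     41       1    Amy                42
7     80       1   Sara                81
8     33       2    Uma                35
9      3       4    Wes                 7
10     8       6   Sara                14
11    82       3   Sara                85
group by driver, sum of mins_plus_riders:
driver
Amy      42
Gus      36
Sara    249
Uma      35
Vic      13
Wes     214
Name: mins_plus_riders, dtype: int64
reset_index():
  driver  mins_plus_riders
0    Amy                42
1    Gus                36
2   Sara               249
3    Uma                35
4    Vic                13
5    Wes               214
take 2 rows with smallest mins_plus_riders:
  driver  mins_plus_riders
4    Vic                13
3    Uma                35

13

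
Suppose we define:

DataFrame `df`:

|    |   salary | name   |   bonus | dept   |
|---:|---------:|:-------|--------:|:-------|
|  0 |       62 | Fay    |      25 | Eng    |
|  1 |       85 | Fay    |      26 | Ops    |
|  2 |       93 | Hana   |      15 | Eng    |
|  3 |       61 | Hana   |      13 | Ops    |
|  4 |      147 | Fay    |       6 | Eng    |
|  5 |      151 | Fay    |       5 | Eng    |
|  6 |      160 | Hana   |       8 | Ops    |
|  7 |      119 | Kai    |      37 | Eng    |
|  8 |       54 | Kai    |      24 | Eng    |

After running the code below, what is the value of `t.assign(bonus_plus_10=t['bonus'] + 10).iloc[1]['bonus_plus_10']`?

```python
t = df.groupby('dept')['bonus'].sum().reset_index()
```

group by dept, sum of bonus:
dept
Eng    112
Ops     47
Name: bonus, dtype: int64
reset_index():
  dept  bonus
0  Eng    112
1  Ops     47
add column bonus_plus_10 = t['bonus'] + 10:
  dept  bonus  bonus_plus_10
0  Eng    112            122
1  Ops     47             57
value at position 1, column 'bonus_plus_10' → 57

57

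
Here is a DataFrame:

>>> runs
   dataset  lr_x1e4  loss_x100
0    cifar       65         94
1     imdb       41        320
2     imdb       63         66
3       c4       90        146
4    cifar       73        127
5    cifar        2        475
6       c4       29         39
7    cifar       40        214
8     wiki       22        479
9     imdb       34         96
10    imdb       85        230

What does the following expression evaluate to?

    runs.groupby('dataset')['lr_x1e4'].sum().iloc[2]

group by dataset, sum of lr_x1e4:
dataset
c4       119
cifar    180
imdb     223
wiki      22
Name: lr_x1e4, dtype: int64
Hence 223.

223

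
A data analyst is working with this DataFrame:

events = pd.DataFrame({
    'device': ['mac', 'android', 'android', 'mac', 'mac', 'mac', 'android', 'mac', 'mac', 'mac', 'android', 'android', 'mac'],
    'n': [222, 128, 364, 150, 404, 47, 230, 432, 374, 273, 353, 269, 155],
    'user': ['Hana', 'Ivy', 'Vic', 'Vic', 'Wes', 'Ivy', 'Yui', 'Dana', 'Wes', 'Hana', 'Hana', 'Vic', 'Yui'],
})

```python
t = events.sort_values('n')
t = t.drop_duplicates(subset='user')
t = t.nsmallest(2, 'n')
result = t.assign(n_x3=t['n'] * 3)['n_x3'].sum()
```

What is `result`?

sort by n:
     device    n  user
5       mac   47   Ivy
1   android  128   Ivy
3       mac  150   Vic
12      mac  155   Yui
0       mac  222  Hana
6   android  230   Yui
11  android  269   Vic
9       mac  273  Hana
10  android  353  Hana
2   android  364   Vic
8       mac  374   Wes
4       mac  404   Wes
7       mac  432  Dana
drop duplicate user (keep=first):
   device    n  user
5     mac   47   Ivy
3     mac  150   Vic
12    mac  155   Yui
0     mac  222  Hana
8     mac  374   Wes
7     mac  432  Dana
take 2 rows with smallest n:
  device    n user
5    mac   47  Ivy
3    mac  150  Vic
add column n_x3 = t['n'] * 3:
  device    n user  n_x3
5    mac   47  Ivy   141
3    mac  150  Vic   450

591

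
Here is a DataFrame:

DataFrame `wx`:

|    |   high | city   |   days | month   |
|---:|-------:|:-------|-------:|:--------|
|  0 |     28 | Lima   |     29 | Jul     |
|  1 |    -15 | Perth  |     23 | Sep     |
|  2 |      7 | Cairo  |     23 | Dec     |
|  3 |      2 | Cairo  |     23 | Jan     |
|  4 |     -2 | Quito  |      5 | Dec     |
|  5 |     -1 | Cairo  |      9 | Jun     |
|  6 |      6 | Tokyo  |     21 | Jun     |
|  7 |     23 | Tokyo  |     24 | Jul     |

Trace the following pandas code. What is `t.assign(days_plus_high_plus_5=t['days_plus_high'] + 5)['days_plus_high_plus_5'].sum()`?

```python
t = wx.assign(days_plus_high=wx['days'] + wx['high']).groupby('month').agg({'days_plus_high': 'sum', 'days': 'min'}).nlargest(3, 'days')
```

add column days_plus_high = wx['days'] + wx['high']:
   high   city  days month  days_plus_high
0    28   Lima    29   Jul              57
1   -15  Perth    23   Sep               8
2     7  Cairo    23   Dec              30
3     2  Cairo    23   Jan              25
4    -2  Quito     5   Dec               3
5    -1  Cairo     9   Jun               8
6     6  Tokyo    21   Jun              27
7    23  Tokyo    24   Jul              47
group by month: sum(days_plus_high), min(days):
       days_plus_high  days
month                      
Dec                33     5
Jan                25    23
Jul               104    24
Jun                35     9
Sep                 8    23
take 3 rows with largest days:
       days_plus_high  days
month                      
Jul               104    24
Jan                25    23
Sep                 8    23
add column days_plus_high_plus_5 = t['days_plus_high'] + 5:
       days_plus_high  days  days_plus_high_plus_5
month                                             
Jul               104    24                    109
Jan                25    23                     30
Sep                 8    23                     13

152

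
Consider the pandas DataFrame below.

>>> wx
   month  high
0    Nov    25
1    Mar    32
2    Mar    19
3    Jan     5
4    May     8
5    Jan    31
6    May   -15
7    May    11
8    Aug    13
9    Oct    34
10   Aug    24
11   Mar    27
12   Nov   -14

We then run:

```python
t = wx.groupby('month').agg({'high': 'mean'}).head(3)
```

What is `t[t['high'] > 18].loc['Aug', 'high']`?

group by month, mean of high:
            high
month           
Aug    18.500000
Jan    18.000000
Mar    26.000000
May     1.333333
Nov     5.500000
Oct    34.000000
take first 3 rows:
       high
month      
Aug    18.5
Jan    18.0
Mar    26.0
filter rows where high > 18:
       high
month      
Aug    18.5
Mar    26.0

18.5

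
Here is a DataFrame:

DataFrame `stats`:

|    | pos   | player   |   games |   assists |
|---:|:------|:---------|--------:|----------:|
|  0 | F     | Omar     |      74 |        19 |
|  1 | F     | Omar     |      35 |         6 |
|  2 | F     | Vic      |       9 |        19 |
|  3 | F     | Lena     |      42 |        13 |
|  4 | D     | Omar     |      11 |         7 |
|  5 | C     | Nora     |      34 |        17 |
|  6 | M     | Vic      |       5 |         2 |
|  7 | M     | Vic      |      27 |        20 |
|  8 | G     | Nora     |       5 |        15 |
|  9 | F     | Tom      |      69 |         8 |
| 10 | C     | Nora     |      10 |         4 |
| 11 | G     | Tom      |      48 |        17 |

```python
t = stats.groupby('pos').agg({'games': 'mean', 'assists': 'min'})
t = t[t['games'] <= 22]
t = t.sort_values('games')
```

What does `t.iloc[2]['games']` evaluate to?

22.0

group by pos: mean(games), min(assists):
     games  assists
pos                
C     22.0        4
D     11.0        7
F     45.8        6
G     26.5       15
M     16.0        2
filter rows where games <= 22:
     games  assists
pos                
C     22.0        4
D     11.0        7
M     16.0        2
sort by games:
     games  assists
pos                
D     11.0        7
M     16.0        2
C     22.0        4
So iloc[2]['games'] = 22.0.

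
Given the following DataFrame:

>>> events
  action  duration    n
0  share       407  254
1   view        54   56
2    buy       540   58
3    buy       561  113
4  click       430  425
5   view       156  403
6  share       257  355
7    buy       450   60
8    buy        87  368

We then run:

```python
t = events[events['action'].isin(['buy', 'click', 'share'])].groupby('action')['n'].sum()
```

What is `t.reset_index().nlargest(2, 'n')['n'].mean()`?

604.0

filter rows where action in ['buy', 'click', 'share']:
  action  duration    n
0  share       407  254
2    buy       540   58
3    buy       561  113
4  click       430  425
6  share       257  355
7    buy       450   60
8    buy        87  368
group by action, sum of n:
action
buy      599
click    425
share    609
Name: n, dtype: int64
reset_index():
  action    n
0    buy  599
1  click  425
2  share  609
take 2 rows with largest n:
  action    n
2  share  609
0    buy  599
Then the mean of column 'n': 604.0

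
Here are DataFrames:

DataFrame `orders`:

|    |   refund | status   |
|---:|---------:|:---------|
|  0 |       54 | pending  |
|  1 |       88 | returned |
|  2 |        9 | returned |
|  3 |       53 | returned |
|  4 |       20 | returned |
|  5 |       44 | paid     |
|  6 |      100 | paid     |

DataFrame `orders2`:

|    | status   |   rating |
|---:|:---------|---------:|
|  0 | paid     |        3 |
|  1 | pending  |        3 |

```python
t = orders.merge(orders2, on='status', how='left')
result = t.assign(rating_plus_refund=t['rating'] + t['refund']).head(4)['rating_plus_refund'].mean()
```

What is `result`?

merge on 'status' (how='left') → 7 rows:
   refund    status  rating
0      54   pending     3.0
1      88  returned     NaN
2       9  returned     NaN
3      53  returned     NaN
4      20  returned     NaN
5      44      paid     3.0
6     100      paid     3.0
add column rating_plus_refund = t['rating'] + t['refund']:
   refund    status  rating  rating_plus_refund
0      54   pending     3.0                57.0
1      88  returned     NaN                 NaN
2       9  returned     NaN                 NaN
3      53  returned     NaN                 NaN
4      20  returned     NaN                 NaN
5      44      paid     3.0                47.0
6     100      paid     3.0               103.0
take first 4 rows:
   refund    status  rating  rating_plus_refund
0      54   pending     3.0                57.0
1      88  returned     NaN                 NaN
2       9  returned     NaN                 NaN
3      53  returned     NaN                 NaN
Reading off the mean of column 'rating_plus_refund', we get 57.0.

57.0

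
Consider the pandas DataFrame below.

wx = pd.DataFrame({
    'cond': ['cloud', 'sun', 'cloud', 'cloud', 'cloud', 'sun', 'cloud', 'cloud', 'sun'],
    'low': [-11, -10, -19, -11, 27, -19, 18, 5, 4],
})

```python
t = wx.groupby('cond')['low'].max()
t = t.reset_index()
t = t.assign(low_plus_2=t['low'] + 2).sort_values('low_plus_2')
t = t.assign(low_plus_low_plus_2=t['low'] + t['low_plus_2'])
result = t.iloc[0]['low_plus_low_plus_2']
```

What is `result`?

group by cond, max of low:
cond
cloud    27
sun       4
Name: low, dtype: int64
reset_index():
    cond  low
0  cloud   27
1    sun    4
add column low_plus_2 = t['low'] + 2:
    cond  low  low_plus_2
0  cloud   27          29
1    sun    4           6
sort by low_plus_2:
    cond  low  low_plus_2
1    sun    4           6
0  cloud   27          29
add column low_plus_low_plus_2 = t['low'] + t['low_plus_2']:
    cond  low  low_plus_2  low_plus_low_plus_2
1    sun    4           6                   10
0  cloud   27          29                   56

10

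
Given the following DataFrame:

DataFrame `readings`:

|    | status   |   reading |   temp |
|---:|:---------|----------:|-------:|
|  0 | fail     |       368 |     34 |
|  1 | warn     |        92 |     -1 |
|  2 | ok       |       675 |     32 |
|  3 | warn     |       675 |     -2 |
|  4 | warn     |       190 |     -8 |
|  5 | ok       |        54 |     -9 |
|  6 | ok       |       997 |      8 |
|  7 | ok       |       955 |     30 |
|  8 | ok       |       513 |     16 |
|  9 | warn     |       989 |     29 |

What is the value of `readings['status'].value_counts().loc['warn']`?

4

value_counts of status:
status
ok      5
warn    4
fail    1
Name: count, dtype: int64
Reading off the value at index 'warn', we get 4.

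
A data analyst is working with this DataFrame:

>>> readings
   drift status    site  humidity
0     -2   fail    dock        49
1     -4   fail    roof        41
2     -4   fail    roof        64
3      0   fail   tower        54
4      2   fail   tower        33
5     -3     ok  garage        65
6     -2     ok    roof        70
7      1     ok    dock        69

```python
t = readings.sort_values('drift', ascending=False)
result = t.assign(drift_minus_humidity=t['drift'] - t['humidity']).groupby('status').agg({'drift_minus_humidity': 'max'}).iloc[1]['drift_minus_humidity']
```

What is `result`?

sort by drift descending:
   drift status    site  humidity
4      2   fail   tower        33
7      1     ok    dock        69
3      0   fail   tower        54
0     -2   fail    dock        49
6     -2     ok    roof        70
5     -3     ok  garage        65
1     -4   fail    roof        41
2     -4   fail    roof        64
add column drift_minus_humidity = t['drift'] - t['humidity']:
   drift status    site  humidity  drift_minus_humidity
4      2   fail   tower        33                   -31
7      1     ok    dock        69                   -68
3      0   fail   tower        54                   -54
0     -2   fail    dock        49                   -51
6     -2     ok    roof        70                   -72
5     -3     ok  garage        65                   -68
1     -4   fail    roof        41                   -45
2     -4   fail    roof        64                   -68
group by status, max of drift_minus_humidity:
        drift_minus_humidity
status                      
fail                     -31
ok                       -68
The value at position 1, column 'drift_minus_humidity' is -68.

-68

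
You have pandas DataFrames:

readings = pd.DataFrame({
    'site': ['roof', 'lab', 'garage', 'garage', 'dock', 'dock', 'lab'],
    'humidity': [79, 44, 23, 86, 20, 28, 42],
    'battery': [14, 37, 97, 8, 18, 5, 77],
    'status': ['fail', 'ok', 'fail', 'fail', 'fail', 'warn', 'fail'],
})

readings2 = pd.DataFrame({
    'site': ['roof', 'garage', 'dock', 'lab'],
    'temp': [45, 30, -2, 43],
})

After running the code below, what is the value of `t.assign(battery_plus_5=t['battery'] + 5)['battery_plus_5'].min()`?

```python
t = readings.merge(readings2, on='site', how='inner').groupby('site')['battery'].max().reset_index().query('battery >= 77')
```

merge on 'site' (how='inner') → 7 rows:
     site  humidity  battery status  temp
0    roof        79       14   fail    45
1     lab        44       37     ok    43
2  garage        23       97   fail    30
3  garage        86        8   fail    30
4    dock        20       18   fail    -2
5    dock        28        5   warn    -2
6     lab        42       77   fail    43
group by site, max of battery:
site
dock      18
garage    97
lab       77
roof      14
Name: battery, dtype: int64
reset_index():
     site  battery
0    dock       18
1  garage       97
2     lab       77
3    roof       14
filter rows where battery >= 77:
     site  battery
1  garage       97
2     lab       77
add column battery_plus_5 = t['battery'] + 5:
     site  battery  battery_plus_5
1  garage       97             102
2     lab       77              82
Hence 82.

82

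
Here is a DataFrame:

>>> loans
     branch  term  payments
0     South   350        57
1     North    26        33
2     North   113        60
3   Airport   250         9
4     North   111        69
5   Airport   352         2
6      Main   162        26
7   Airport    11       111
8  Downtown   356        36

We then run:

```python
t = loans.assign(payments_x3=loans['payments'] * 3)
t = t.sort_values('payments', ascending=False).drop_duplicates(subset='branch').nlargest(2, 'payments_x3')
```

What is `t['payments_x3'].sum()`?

add column payments_x3 = loans['payments'] * 3:
     branch  term  payments  payments_x3
0     South   350        57          171
1     North    26        33           99
2     North   113        60          180
3   Airport   250         9           27
4     North   111        69          207
5   Airport   352         2            6
6      Main   162        26           78
7   Airport    11       111          333
8  Downtown   356        36          108
sort by payments descending:
     branch  term  payments  payments_x3
7   Airport    11       111          333
4     North   111        69          207
2     North   113        60          180
0     South   350        57          171
8  Downtown   356        36          108
1     North    26        33           99
6      Main   162        26           78
3   Airport   250         9           27
5   Airport   352         2            6
drop duplicate branch (keep=first):
     branch  term  payments  payments_x3
7   Airport    11       111          333
4     North   111        69          207
0     South   350        57          171
8  Downtown   356        36          108
6      Main   162        26           78
take 2 rows with largest payments_x3:
    branch  term  payments  payments_x3
7  Airport    11       111          333
4    North   111        69          207
sum of column 'payments_x3' → 540

540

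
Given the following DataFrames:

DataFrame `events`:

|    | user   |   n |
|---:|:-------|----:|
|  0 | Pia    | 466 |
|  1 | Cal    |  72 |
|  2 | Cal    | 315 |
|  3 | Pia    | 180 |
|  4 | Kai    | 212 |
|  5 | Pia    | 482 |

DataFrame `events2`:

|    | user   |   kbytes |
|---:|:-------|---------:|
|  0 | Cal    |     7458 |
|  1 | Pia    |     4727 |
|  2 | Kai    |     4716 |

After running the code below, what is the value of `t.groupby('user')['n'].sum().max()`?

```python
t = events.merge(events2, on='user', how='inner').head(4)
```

merge on 'user' (how='inner') → 6 rows:
  user    n  kbytes
0  Pia  466    4727
1  Cal   72    7458
2  Cal  315    7458
3  Pia  180    4727
4  Kai  212    4716
5  Pia  482    4727
take first 4 rows:
  user    n  kbytes
0  Pia  466    4727
1  Cal   72    7458
2  Cal  315    7458
3  Pia  180    4727
group by user, sum of n:
user
Cal    387
Pia    646
Name: n, dtype: int64
Finally, max of the resulting series = 646.

646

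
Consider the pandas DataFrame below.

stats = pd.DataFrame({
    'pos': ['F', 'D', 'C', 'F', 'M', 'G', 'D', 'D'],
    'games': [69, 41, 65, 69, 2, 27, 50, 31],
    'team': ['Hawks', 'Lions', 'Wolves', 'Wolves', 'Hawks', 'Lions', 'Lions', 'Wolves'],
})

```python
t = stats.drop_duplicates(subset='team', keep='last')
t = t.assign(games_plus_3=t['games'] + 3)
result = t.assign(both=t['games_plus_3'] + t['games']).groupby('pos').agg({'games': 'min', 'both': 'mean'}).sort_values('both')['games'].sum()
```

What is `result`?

33

drop duplicate team (keep=last):
  pos  games    team
4   M      2   Hawks
6   D     50   Lions
7   D     31  Wolves
add column games_plus_3 = t['games'] + 3:
  pos  games    team  games_plus_3
4   M      2   Hawks             5
6   D     50   Lions            53
7   D     31  Wolves            34
add column both = t['games_plus_3'] + t['games']:
  pos  games    team  games_plus_3  both
4   M      2   Hawks             5     7
6   D     50   Lions            53   103
7   D     31  Wolves            34    65
group by pos: min(games), mean(both):
     games  both
pos             
D       31  84.0
M        2   7.0
sort by both:
     games  both
pos             
M        2   7.0
D       31  84.0
So sum() = 33.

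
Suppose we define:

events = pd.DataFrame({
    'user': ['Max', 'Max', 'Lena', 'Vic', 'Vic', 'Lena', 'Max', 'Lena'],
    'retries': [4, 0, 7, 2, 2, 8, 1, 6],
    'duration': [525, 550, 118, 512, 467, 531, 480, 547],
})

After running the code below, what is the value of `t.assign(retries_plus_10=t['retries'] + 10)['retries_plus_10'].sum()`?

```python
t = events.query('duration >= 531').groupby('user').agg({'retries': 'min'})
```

filter rows where duration >= 531:
   user  retries  duration
1   Max        0       550
5  Lena        8       531
7  Lena        6       547
group by user, min of retries:
      retries
user         
Lena        6
Max         0
add column retries_plus_10 = t['retries'] + 10:
      retries  retries_plus_10
user                          
Lena        6               16
Max         0               10
So sum() = 26.

26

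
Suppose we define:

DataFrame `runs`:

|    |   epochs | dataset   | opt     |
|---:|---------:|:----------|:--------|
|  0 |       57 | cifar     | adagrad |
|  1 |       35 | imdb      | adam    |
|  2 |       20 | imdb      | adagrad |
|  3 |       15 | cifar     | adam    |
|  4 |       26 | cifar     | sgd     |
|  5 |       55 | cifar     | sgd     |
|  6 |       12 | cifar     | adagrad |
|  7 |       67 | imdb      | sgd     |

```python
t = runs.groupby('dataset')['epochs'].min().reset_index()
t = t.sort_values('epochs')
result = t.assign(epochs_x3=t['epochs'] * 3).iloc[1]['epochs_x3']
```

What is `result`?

group by dataset, min of epochs:
dataset
cifar    12
imdb     20
Name: epochs, dtype: int64
reset_index():
  dataset  epochs
0   cifar      12
1    imdb      20
sort by epochs:
  dataset  epochs
0   cifar      12
1    imdb      20
add column epochs_x3 = t['epochs'] * 3:
  dataset  epochs  epochs_x3
0   cifar      12         36
1    imdb      20         60

60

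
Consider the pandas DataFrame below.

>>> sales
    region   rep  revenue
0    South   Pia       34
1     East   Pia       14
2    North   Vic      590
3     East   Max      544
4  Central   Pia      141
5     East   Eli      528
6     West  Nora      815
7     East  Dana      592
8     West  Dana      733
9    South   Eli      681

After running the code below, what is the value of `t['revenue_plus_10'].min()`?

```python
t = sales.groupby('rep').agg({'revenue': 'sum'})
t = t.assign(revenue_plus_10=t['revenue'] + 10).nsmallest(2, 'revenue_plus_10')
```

group by rep, sum of revenue:
      revenue
rep          
Dana     1325
Eli      1209
Max       544
Nora      815
Pia       189
Vic       590
add column revenue_plus_10 = t['revenue'] + 10:
      revenue  revenue_plus_10
rep                           
Dana     1325             1335
Eli      1209             1219
Max       544              554
Nora      815              825
Pia       189              199
Vic       590              600
take 2 rows with smallest revenue_plus_10:
     revenue  revenue_plus_10
rep                          
Pia      189              199
Max      544              554
Hence 199.

199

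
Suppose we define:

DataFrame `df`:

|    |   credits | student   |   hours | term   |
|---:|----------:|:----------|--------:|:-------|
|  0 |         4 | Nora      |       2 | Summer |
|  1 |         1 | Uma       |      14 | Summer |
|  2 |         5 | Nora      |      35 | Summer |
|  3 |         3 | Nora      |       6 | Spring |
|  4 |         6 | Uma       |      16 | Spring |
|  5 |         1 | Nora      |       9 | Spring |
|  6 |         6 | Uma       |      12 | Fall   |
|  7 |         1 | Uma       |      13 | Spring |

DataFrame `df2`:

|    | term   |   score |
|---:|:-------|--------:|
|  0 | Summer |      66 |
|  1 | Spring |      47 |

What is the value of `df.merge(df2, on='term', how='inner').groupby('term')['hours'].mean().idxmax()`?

Summer

merge on 'term' (how='inner') → 7 rows:
   credits student  hours    term  score
0        4    Nora      2  Summer     66
1        1     Uma     14  Summer     66
2        5    Nora     35  Summer     66
3        3    Nora      6  Spring     47
4        6     Uma     16  Spring     47
5        1    Nora      9  Spring     47
6        1     Uma     13  Spring     47
group by term, mean of hours:
term
Spring    11.0
Summer    17.0
Name: hours, dtype: float64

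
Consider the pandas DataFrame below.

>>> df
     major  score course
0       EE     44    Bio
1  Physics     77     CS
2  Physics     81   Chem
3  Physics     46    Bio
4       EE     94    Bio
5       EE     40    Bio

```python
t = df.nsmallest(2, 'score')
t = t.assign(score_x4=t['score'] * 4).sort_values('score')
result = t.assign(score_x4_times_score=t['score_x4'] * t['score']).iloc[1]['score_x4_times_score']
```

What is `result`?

take 2 rows with smallest score:
  major  score course
5    EE     40    Bio
0    EE     44    Bio
add column score_x4 = t['score'] * 4:
  major  score course  score_x4
5    EE     40    Bio       160
0    EE     44    Bio       176
sort by score:
  major  score course  score_x4
5    EE     40    Bio       160
0    EE     44    Bio       176
add column score_x4_times_score = t['score_x4'] * t['score']:
  major  score course  score_x4  score_x4_times_score
5    EE     40    Bio       160                  6400
0    EE     44    Bio       176                  7744

7744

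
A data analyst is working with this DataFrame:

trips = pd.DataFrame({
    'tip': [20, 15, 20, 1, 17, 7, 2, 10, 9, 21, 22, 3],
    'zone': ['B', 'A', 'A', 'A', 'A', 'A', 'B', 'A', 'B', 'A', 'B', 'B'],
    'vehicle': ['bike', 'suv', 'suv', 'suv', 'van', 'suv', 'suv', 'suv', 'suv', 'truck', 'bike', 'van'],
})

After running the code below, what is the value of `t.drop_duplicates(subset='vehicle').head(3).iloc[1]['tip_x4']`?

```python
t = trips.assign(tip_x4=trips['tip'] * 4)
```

add column tip_x4 = trips['tip'] * 4:
    tip zone vehicle  tip_x4
0    20    B    bike      80
1    15    A     suv      60
2    20    A     suv      80
3     1    A     suv       4
4    17    A     van      68
5     7    A     suv      28
6     2    B     suv       8
7    10    A     suv      40
8     9    B     suv      36
9    21    A   truck      84
10   22    B    bike      88
11    3    B     van      12
drop duplicate vehicle (keep=first):
   tip zone vehicle  tip_x4
0   20    B    bike      80
1   15    A     suv      60
4   17    A     van      68
9   21    A   truck      84
take first 3 rows:
   tip zone vehicle  tip_x4
0   20    B    bike      80
1   15    A     suv      60
4   17    A     van      68

60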